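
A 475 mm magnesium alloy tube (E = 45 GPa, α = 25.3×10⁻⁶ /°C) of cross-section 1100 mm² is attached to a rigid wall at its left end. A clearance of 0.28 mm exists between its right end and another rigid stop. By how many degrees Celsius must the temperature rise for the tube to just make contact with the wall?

Contact occurs when the free expansion equals the gap: αΔT L = 0.28 mm.
So ΔT = g/(αL) = 0.28/(25.3×10⁻⁶ × 475) = 23.3 °C.

ΔT ≈ 23.3 °C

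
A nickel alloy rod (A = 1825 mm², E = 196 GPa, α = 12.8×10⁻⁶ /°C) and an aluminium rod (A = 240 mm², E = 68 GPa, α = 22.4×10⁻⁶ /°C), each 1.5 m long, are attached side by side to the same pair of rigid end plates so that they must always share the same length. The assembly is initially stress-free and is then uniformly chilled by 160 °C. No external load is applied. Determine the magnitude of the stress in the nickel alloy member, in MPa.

σ ≈ 13.1 MPa (compressive)

The aluminium has the larger α, so on cooling it would change length more than the nickel alloy if both were free. The rigid plates force a common final length, so the aluminium is put into tension and the nickel alloy into compression, with equal and opposite forces P (no external load).
Setting the final lengths equal and cancelling L: (α₁ − α₂)ΔT = P/(A₁E₁) + P/(A₂E₂).
|α₁ − α₂|·ΔT = 9.6×10⁻⁶ × 160 = 0.001536.
1/(A₁E₁) + 1/(A₂E₂) = 1/(1825×196×10³) + 1/(240×68×10³) = 6.407×10⁻⁸ N⁻¹.
So P = 0.001536 / 6.407×10⁻⁸ = 23.97 kN.
σ_{nickel alloy} = P/A₁ = 23970/1825 = 13.14 MPa, compressive.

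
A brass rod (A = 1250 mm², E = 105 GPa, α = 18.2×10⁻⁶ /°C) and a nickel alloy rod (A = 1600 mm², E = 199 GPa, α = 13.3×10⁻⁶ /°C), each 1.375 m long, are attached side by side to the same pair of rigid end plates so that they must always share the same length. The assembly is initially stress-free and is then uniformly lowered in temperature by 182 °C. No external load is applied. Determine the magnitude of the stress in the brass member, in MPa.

σ ≈ 66.3 MPa (tensile)

Both members must finish at the same length. With the larger α, the brass tends to over-contract; the plates restrain it, putting the brass in tension and the nickel alloy in compression. With no external load the two internal forces are equal and opposite, magnitude P.
Compatibility of the two members (thermal + elastic change equal): (α₁ − α₂)ΔT = P·[1/(A₁E₁) + 1/(A₂E₂)].
|α₁ − α₂|·ΔT = 4.9×10⁻⁶ × 182 = 0.0008918.
1/(A₁E₁) + 1/(A₂E₂) = 1/(1250×105×10³) + 1/(1600×199×10³) = 1.076×10⁻⁸ N⁻¹.
P = 0.0008918 / 1.076×10⁻⁸ = 82880 N = 82.88 kN.
σ_{brass} = P/A₁ = 82880/1250 = 66.31 MPa, tensile.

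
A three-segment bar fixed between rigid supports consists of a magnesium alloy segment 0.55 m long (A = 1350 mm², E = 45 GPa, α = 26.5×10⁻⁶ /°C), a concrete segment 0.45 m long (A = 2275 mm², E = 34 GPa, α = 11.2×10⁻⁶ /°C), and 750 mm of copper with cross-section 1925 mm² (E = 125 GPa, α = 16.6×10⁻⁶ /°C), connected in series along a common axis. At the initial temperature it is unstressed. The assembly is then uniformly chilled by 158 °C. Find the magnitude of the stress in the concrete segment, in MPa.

σ ≈ 124 MPa (tensile)

If the supports were absent, the total length change would be Σ αᵢΔT Lᵢ = 26.5×10⁻⁶×158×550 + 11.2×10⁻⁶×158×450 + 16.6×10⁻⁶×158×750 = 5.066 mm.
Since the ends are fixed, an axial force P builds up, equal in every segment, with P · Σ Lᵢ/(AᵢEᵢ) = δ_free.
The series flexibility is Σ Lᵢ/(AᵢEᵢ) = 550/(1350×45×10³) + 450/(2275×34×10³) + 750/(1925×125×10³) = 1.799×10⁻⁵ mm/N.
Hence P = δ_free / Σ(L/AE) = 5.066/1.799×10⁻⁵ = 281.6 kN (tensile).
σ_{concrete} = P / A = 281600 / 2275 = 123.8 MPa.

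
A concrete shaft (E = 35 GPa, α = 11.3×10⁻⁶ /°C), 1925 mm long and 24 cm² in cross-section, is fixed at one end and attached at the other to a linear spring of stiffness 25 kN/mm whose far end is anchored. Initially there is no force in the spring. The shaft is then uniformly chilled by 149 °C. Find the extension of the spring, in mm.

δ ≈ 2.06 mm

If the spring were absent the shaft would shorten by αΔT L = 11.3×10⁻⁶ × 149 × 1925 = 3.241 mm.
Let P be the tensile force in the spring. The shaft extends elastically by PL/(AE) and the spring stretches by P/k; together these equal δ_free.
P [ L/(AE) + 1/k ] = δ_free → P [ 1925/(2400×35×10³) + 1/(25×10³) ] = 3.241.
P = 3.241 / 6.292×10⁻⁵ = 51510 N.
Spring extension = P/k = 51510/(25×10³) = 2.061 mm.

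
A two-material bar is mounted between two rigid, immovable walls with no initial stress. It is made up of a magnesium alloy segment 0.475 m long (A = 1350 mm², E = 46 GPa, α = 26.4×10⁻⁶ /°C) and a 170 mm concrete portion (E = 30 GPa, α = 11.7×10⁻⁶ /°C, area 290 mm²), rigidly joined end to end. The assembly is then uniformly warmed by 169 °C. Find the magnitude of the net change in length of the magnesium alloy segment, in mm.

|ΔL| ≈ 1.43 mm

Free thermal expansion of the whole bar: Σ αᵢΔT Lᵢ = 26.4×10⁻⁶×169×475 + 11.7×10⁻⁶×169×170 = 2.455 mm.
Since the ends are fixed, an axial force P builds up, equal in every segment, with P · Σ Lᵢ/(AᵢEᵢ) = δ_free.
Σ Lᵢ/(AᵢEᵢ) = 475/(1350×46×10³) + 170/(290×30×10³) = 2.719×10⁻⁵ mm/N.
Hence P = δ_free / Σ(L/AE) = 2.455/2.719×10⁻⁵ = 90.31 kN (compressive).
For the magnesium alloy segment, free thermal change = 26.4×10⁻⁶×169×475 = 2.119 mm and elastic change from P = 90310×475/(1350×46×10³) = 0.6908 mm; these oppose, so the net change is 1.43 mm (segment lengthens).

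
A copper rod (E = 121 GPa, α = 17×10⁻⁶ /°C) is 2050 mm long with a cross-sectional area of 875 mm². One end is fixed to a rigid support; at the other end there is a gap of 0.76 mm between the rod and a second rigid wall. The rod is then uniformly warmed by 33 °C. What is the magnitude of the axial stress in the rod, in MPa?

σ ≈ 23 MPa (compressive)

Free thermal elongation = αΔT L = 17×10⁻⁶ × 33 × 2050 = 1.15 mm.
After closing the 0.76 mm clearance, 1.15 − 0.76 = 0.3901 mm of expansion remains to be suppressed by the wall.
Compatibility: PL/(AE) = 0.3901 mm, so σ = P/A = E × (0.3901/2050) = 23.02 MPa.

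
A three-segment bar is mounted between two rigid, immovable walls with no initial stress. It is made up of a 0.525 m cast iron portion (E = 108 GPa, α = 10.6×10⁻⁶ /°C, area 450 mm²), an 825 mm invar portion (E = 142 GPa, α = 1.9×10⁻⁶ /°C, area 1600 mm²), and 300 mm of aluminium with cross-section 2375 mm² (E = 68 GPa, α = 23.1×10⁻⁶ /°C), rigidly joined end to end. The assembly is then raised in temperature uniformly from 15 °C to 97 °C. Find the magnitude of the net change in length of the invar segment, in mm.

|ΔL| ≈ 0.128 mm

With the walls removed the bar would change length by δ_free = Σ αᵢΔT Lᵢ = 10.6×10⁻⁶×82×525 + 1.9×10⁻⁶×82×825 + 23.1×10⁻⁶×82×300 = 1.153 mm.
Since the ends are fixed, an axial force P builds up, equal in every segment, with P · Σ Lᵢ/(AᵢEᵢ) = δ_free.
The series flexibility is Σ Lᵢ/(AᵢEᵢ) = 525/(450×108×10³) + 825/(1600×142×10³) + 300/(2375×68×10³) = 1.629×10⁻⁵ mm/N.
So P = 1.153 / 1.629×10⁻⁵ = 70.78 kN, compressive.
For the invar segment, free thermal change = 1.9×10⁻⁶×82×825 = 0.1285 mm and elastic change from P = 70780×825/(1600×142×10³) = 0.257 mm; these oppose, so the net change is 0.128 mm (segment shortens).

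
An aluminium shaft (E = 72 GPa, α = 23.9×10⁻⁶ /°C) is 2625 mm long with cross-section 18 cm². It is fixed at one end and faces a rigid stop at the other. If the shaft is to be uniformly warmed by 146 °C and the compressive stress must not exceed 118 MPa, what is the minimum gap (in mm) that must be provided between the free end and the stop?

g ≈ 4.86 mm

Free expansion if unrestrained: δ_free = αΔT L = 23.9×10⁻⁶ × 146 × 2625 = 9.16 mm.
At the allowable stress the elastic shortening the wall may impose is σL/E = 118 × 2625 / (72×10³) = 4.302 mm.
So the gap has to take up the difference, g_min = δ_free − σL/E = 9.16 − 4.302 = 4.858 mm.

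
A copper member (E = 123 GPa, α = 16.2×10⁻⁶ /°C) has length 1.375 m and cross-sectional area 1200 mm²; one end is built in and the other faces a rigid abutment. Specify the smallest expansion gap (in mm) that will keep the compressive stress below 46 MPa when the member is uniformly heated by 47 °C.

With no wall the member would lengthen by αΔT L = 16.2×10⁻⁶ × 47 × 1375 = 1.047 mm.
At the allowable stress the elastic shortening the wall may impose is σL/E = 46 × 1375 / (123×10³) = 0.5142 mm.
So the gap has to take up the difference, g_min = δ_free − σL/E = 1.047 − 0.5142 = 0.5327 mm.

g ≈ 0.533 mm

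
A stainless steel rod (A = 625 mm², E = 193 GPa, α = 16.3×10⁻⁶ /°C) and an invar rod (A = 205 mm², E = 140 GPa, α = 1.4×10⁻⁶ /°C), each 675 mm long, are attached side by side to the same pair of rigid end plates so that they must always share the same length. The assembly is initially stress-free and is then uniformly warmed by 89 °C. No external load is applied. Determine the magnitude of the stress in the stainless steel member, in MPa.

Equilibrium of a rigid end plate with no external load gives equal and opposite internal forces ±P in the two members. Since α_{stainless steel} > α_{invar}, heating drives the stainless steel into compression and the invar into tension.
Equating the net (thermal + elastic) strains gives |α₁ − α₂|·ΔT = P·[1/(A₁E₁) + 1/(A₂E₂)].
|α₁ − α₂|·ΔT = 14.9×10⁻⁶ × 89 = 0.001326.
1/(A₁E₁) + 1/(A₂E₂) = 1/(625×193×10³) + 1/(205×140×10³) = 4.313×10⁻⁸ N⁻¹.
So P = 0.001326 / 4.313×10⁻⁸ = 30.74 kN.
σ_{stainless steel} = P/A₁ = 30740/625 = 49.19 MPa, compressive.

σ ≈ 49.2 MPa (compressive)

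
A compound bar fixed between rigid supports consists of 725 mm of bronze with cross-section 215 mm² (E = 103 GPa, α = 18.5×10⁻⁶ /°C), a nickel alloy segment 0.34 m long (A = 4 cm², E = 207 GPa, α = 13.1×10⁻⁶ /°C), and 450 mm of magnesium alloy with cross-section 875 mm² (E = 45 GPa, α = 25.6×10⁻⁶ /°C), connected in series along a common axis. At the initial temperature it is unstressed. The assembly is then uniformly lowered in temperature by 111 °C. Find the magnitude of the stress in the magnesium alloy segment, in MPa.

Free thermal contraction of the whole bar: Σ αᵢΔT Lᵢ = 18.5×10⁻⁶×111×725 + 13.1×10⁻⁶×111×340 + 25.6×10⁻⁶×111×450 = 3.262 mm.
Since the ends are fixed, an axial force P builds up, equal in every segment, with P · Σ Lᵢ/(AᵢEᵢ) = δ_free.
The series flexibility is Σ Lᵢ/(AᵢEᵢ) = 725/(215×103×10³) + 340/(400×207×10³) + 450/(875×45×10³) = 4.827×10⁻⁵ mm/N.
So P = 3.262 / 4.827×10⁻⁵ = 67.57 kN, tensile.
σ_{magnesium alloy} = P / A = 67570 / 875 = 77.22 MPa.

σ ≈ 77.2 MPa (tensile)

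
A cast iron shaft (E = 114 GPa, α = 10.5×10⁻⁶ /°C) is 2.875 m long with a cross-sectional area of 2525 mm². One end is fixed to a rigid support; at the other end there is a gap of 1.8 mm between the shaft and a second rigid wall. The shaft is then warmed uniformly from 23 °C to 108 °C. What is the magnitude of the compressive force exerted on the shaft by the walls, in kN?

P ≈ 76.7 kN

Free thermal elongation = αΔT L = 10.5×10⁻⁶ × 85 × 2875 = 2.566 mm.
This exceeds the 1.8 mm gap, so the wall pushes back. The portion of expansion that must be recovered elastically is δ_free − gap = 2.566 − 1.8 = 0.7659 mm.
Compatibility: PL/(AE) = 0.7659 mm, so σ = P/A = E × (0.7659/2875) = 30.37 MPa.
Force on the wall = σA = 30.37 × 2525 mm² = 76.69 kN.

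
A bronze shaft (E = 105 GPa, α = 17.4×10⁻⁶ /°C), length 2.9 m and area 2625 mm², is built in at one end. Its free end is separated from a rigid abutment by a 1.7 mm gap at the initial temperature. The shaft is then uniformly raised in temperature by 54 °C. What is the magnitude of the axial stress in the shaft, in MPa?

Free thermal elongation = αΔT L = 17.4×10⁻⁶ × 54 × 2900 = 2.725 mm.
The gap closes (δ_free > 1.7 mm) and the wall then resists a further 2.725 − 1.7 = 1.025 mm of expansion.
Compatibility: PL/(AE) = 1.025 mm, so σ = P/A = E × (1.025/2900) = 37.11 MPa.

σ ≈ 37.1 MPa (compressive)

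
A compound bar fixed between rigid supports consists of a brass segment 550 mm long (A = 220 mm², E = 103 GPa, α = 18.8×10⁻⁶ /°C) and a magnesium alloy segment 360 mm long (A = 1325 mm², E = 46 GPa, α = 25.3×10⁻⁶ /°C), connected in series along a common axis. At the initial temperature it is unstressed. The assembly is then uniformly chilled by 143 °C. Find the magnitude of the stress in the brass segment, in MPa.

If the supports were absent, the total length change would be Σ αᵢΔT Lᵢ = 18.8×10⁻⁶×143×550 + 25.3×10⁻⁶×143×360 = 2.781 mm.
The walls prevent any net length change, so an axial force P (same in every segment) develops. Compatibility: P · Σ Lᵢ/(AᵢEᵢ) = δ_free.
The series flexibility is Σ Lᵢ/(AᵢEᵢ) = 550/(220×103×10³) + 360/(1325×46×10³) = 3.018×10⁻⁵ mm/N.
P = 2.781 / 3.018×10⁻⁵ = 92150 N = 92.15 kN, tensile.
σ_{brass} = P / A = 92150 / 220 = 418.9 MPa.

σ ≈ 419 MPa (tensile)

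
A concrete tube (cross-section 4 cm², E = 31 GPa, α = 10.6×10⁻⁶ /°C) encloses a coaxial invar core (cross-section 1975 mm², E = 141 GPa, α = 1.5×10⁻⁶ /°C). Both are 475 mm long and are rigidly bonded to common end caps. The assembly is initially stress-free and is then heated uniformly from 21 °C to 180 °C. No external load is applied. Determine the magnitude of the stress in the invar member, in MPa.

σ ≈ 8.7 MPa (tensile)

Equilibrium of a rigid end plate with no external load gives equal and opposite internal forces ±P in the two members. Since α_{concrete} > α_{invar}, heating drives the concrete into compression and the invar into tension.
Equating the net (thermal + elastic) strains gives |α₁ − α₂|·ΔT = P·[1/(A₁E₁) + 1/(A₂E₂)].
|α₁ − α₂|·ΔT = 9.1×10⁻⁶ × 159 = 0.001447.
1/(A₁E₁) + 1/(A₂E₂) = 1/(400×31×10³) + 1/(1975×141×10³) = 8.424×10⁻⁸ N⁻¹.
P = 0.001447 / 8.424×10⁻⁸ = 17180 N = 17.18 kN.
σ_{invar} = P/A₂ = 17180/1975 = 8.697 MPa, tensile.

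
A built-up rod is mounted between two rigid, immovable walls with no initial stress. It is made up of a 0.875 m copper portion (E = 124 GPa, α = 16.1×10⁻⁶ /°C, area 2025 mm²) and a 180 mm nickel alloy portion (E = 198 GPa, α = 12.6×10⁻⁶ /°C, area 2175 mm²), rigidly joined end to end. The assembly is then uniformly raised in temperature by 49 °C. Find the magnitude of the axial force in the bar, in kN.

P ≈ 205 kN (compressive)

Free thermal expansion of the whole bar: Σ αᵢΔT Lᵢ = 16.1×10⁻⁶×49×875 + 12.6×10⁻⁶×49×180 = 0.8014 mm.
The rigid supports impose zero overall length change; the single axial force P common to all segments must satisfy P Σ Lᵢ/(AᵢEᵢ) = δ_free.
Σ Lᵢ/(AᵢEᵢ) = 875/(2025×124×10³) + 180/(2175×198×10³) = 3.903×10⁻⁶ mm/N.
So P = 0.8014 / 3.903×10⁻⁶ = 205.4 kN, compressive.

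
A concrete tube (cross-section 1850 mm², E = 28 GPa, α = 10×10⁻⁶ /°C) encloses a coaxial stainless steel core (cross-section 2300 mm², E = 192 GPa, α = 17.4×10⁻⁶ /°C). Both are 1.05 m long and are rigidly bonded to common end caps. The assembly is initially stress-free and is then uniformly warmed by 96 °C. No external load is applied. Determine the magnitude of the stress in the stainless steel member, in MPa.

σ ≈ 14.3 MPa (compressive)

The stainless steel has the larger α, so on heating it would change length more than the concrete if both were free. The rigid plates force a common final length, so the stainless steel is put into compression and the concrete into tension, with equal and opposite forces P (no external load).
Equating the net (thermal + elastic) strains gives |α₁ − α₂|·ΔT = P·[1/(A₁E₁) + 1/(A₂E₂)].
|α₁ − α₂|·ΔT = 7.4×10⁻⁶ × 96 = 0.0007104.
1/(A₁E₁) + 1/(A₂E₂) = 1/(1850×28×10³) + 1/(2300×192×10³) = 2.157×10⁻⁸ N⁻¹.
P = 0.0007104 / 2.157×10⁻⁸ = 32940 N = 32.94 kN.
σ_{stainless steel} = P/A₂ = 32940/2300 = 14.32 MPa, compressive.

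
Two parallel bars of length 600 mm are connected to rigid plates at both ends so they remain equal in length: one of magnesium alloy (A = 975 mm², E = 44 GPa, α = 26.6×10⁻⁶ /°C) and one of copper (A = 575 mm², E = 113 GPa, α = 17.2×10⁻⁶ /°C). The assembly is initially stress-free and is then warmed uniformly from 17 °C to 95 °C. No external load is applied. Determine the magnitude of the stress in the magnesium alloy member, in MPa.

The magnesium alloy has the larger α, so on heating it would change length more than the copper if both were free. The rigid plates force a common final length, so the magnesium alloy is put into compression and the copper into tension, with equal and opposite forces P (no external load).
Setting the final lengths equal and cancelling L: (α₁ − α₂)ΔT = P/(A₁E₁) + P/(A₂E₂).
|α₁ − α₂|·ΔT = 9.4×10⁻⁶ × 78 = 0.0007332.
1/(A₁E₁) + 1/(A₂E₂) = 1/(975×44×10³) + 1/(575×113×10³) = 3.87×10⁻⁸ N⁻¹.
So P = 0.0007332 / 3.87×10⁻⁸ = 18.95 kN.
σ_{magnesium alloy} = P/A₁ = 18950/975 = 19.43 MPa, compressive.

σ ≈ 19.4 MPa (compressive)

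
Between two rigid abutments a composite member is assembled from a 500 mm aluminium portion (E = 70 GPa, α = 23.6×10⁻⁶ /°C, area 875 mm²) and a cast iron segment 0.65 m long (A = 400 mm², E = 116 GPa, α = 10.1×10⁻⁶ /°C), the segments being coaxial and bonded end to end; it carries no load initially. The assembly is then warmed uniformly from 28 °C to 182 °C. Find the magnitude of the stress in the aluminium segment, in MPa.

If the supports were absent, the total length change would be Σ αᵢΔT Lᵢ = 23.6×10⁻⁶×154×500 + 10.1×10⁻⁶×154×650 = 2.828 mm.
The rigid supports impose zero overall length change; the single axial force P common to all segments must satisfy P Σ Lᵢ/(AᵢEᵢ) = δ_free.
Σ Lᵢ/(AᵢEᵢ) = 500/(875×70×10³) + 650/(400×116×10³) = 2.217×10⁻⁵ mm/N.
P = 2.828 / 2.217×10⁻⁵ = 127600 N = 127.6 kN, compressive.
σ_{aluminium} = P / A = 127600 / 875 = 145.8 MPa.

σ ≈ 146 MPa (compressive)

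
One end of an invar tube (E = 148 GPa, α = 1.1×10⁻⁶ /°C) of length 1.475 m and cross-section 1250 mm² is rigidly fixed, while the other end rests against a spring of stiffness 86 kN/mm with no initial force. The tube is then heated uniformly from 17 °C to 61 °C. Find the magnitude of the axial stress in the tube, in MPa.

The unrestrained thermal change is αΔT L = 1.1×10⁻⁶ × 44 × 1475 = 0.07139 mm.
Let P be the compressive force at the spring. The tube shortens elastically by PL/(AE) and the spring compresses by P/k; together these equal δ_free.
P [ L/(AE) + 1/k ] = δ_free → P [ 1475/(1250×148×10³) + 1/(86×10³) ] = 0.07139.
P = 0.07139 / 1.96×10⁻⁵ = 3642 N.
σ = P/A = 3642/1250 = 2.914 MPa.

σ ≈ 2.91 MPa (compressive)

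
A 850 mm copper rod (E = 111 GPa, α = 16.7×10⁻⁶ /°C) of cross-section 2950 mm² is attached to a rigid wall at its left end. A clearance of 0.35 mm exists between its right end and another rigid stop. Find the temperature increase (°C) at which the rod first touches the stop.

The gap closes when αΔT L = 0.35 mm, since the rod is still unstressed at that instant.
ΔT = 0.35 / (16.7×10⁻⁶ × 850) = 24.66 °C.

ΔT ≈ 24.7 °C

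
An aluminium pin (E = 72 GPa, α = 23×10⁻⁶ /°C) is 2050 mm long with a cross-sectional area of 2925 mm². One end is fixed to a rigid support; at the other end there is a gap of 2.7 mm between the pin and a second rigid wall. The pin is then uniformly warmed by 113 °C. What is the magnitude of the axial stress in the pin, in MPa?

σ ≈ 92.3 MPa (compressive)

If the wall were absent the pin would grow by αΔT L = 23×10⁻⁶ × 113 × 2050 = 5.328 mm.
After closing the 2.7 mm clearance, 5.328 − 2.7 = 2.628 mm of expansion remains to be suppressed by the wall.
Compatibility: PL/(AE) = 2.628 mm, so σ = P/A = E × (2.628/2050) = 92.3 MPa.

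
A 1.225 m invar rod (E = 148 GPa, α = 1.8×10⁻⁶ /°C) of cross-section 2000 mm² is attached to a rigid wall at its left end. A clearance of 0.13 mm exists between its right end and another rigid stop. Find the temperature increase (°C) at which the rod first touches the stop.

The gap closes when αΔT L = 0.13 mm, since the rod is still unstressed at that instant.
ΔT = 0.13 / (1.8×10⁻⁶ × 1225) = 58.96 °C.

ΔT ≈ 59 °C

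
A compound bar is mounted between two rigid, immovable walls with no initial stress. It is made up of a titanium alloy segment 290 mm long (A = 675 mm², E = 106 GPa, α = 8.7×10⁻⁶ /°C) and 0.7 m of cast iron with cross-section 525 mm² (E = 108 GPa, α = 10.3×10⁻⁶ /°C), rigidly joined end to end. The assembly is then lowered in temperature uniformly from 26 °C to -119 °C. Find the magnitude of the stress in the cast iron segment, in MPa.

If the supports were absent, the total length change would be Σ αᵢΔT Lᵢ = 8.7×10⁻⁶×145×290 + 10.3×10⁻⁶×145×700 = 1.411 mm.
The rigid supports impose zero overall length change; the single axial force P common to all segments must satisfy P Σ Lᵢ/(AᵢEᵢ) = δ_free.
Σ Lᵢ/(AᵢEᵢ) = 290/(675×106×10³) + 700/(525×108×10³) = 1.64×10⁻⁵ mm/N.
Hence P = δ_free / Σ(L/AE) = 1.411/1.64×10⁻⁵ = 86.06 kN (tensile).
σ_{cast iron} = P / A = 86060 / 525 = 163.9 MPa.

σ ≈ 164 MPa (tensile)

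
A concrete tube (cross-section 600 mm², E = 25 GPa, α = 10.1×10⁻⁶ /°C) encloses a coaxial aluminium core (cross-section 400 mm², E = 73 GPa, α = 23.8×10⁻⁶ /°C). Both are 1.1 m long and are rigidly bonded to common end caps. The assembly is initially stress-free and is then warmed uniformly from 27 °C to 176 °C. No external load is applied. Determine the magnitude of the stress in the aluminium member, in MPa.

σ ≈ 50.6 MPa (compressive)

The aluminium has the larger α, so on heating it would change length more than the concrete if both were free. The rigid plates force a common final length, so the aluminium is put into compression and the concrete into tension, with equal and opposite forces P (no external load).
Compatibility of the two members (thermal + elastic change equal): (α₁ − α₂)ΔT = P·[1/(A₁E₁) + 1/(A₂E₂)].
|α₁ − α₂|·ΔT = 13.7×10⁻⁶ × 149 = 0.002041.
1/(A₁E₁) + 1/(A₂E₂) = 1/(600×25×10³) + 1/(400×73×10³) = 1.009×10⁻⁷ N⁻¹.
So P = 0.002041 / 1.009×10⁻⁷ = 20.23 kN.
σ_{aluminium} = P/A₂ = 20230/400 = 50.57 MPa, compressive.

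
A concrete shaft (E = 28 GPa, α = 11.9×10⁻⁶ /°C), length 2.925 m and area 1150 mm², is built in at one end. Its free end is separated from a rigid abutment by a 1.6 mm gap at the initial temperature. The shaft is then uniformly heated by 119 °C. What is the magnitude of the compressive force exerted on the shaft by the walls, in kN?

P ≈ 28 kN

Unrestrained expansion: δ_free = αΔT L = 11.9×10⁻⁶ × 119 × 2925 = 4.142 mm.
This exceeds the 1.6 mm gap, so the wall pushes back. The portion of expansion that must be recovered elastically is δ_free − gap = 4.142 − 1.6 = 2.542 mm.
So σ = E(δ_free − g)/L = 28×10³ × 2.542/2925 = 24.33 MPa.
Force on the wall = σA = 24.33 × 1150 mm² = 27.98 kN.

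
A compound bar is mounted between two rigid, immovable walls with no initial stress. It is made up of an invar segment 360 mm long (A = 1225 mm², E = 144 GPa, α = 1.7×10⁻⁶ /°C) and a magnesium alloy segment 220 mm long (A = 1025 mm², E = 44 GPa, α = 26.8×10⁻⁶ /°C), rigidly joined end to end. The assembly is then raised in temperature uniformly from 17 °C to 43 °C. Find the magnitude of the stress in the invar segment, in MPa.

σ ≈ 20 MPa (compressive)

Free thermal expansion of the whole bar: Σ αᵢΔT Lᵢ = 1.7×10⁻⁶×26×360 + 26.8×10⁻⁶×26×220 = 0.1692 mm.
The walls prevent any net length change, so an axial force P (same in every segment) develops. Compatibility: P · Σ Lᵢ/(AᵢEᵢ) = δ_free.
The series flexibility is Σ Lᵢ/(AᵢEᵢ) = 360/(1225×144×10³) + 220/(1025×44×10³) = 6.919×10⁻⁶ mm/N.
P = 0.1692 / 6.919×10⁻⁶ = 24460 N = 24.46 kN, compressive.
σ_{invar} = P / A = 24460 / 1225 = 19.96 MPa.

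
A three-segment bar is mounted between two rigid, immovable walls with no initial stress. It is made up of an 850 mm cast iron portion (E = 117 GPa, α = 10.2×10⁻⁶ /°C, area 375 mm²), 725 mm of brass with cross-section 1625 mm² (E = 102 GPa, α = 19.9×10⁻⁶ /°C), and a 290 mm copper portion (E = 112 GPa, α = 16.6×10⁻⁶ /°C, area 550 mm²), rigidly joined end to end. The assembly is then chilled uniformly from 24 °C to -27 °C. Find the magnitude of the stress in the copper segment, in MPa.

Free thermal contraction of the whole bar: Σ αᵢΔT Lᵢ = 10.2×10⁻⁶×51×850 + 19.9×10⁻⁶×51×725 + 16.6×10⁻⁶×51×290 = 1.423 mm.
The walls prevent any net length change, so an axial force P (same in every segment) develops. Compatibility: P · Σ Lᵢ/(AᵢEᵢ) = δ_free.
The series flexibility is Σ Lᵢ/(AᵢEᵢ) = 850/(375×117×10³) + 725/(1625×102×10³) + 290/(550×112×10³) = 2.846×10⁻⁵ mm/N.
Hence P = δ_free / Σ(L/AE) = 1.423/2.846×10⁻⁵ = 50.03 kN (tensile).
σ_{copper} = P / A = 50030 / 550 = 90.96 MPa.

σ ≈ 91 MPa (tensile)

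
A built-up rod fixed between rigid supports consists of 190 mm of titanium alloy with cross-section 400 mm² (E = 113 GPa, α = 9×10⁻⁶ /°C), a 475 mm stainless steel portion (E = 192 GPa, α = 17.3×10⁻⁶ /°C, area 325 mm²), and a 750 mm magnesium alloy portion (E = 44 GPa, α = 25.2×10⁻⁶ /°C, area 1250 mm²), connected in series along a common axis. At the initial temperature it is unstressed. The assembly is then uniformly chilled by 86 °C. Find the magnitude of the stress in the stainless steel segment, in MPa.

σ ≈ 300 MPa (tensile)

If the supports were absent, the total length change would be Σ αᵢΔT Lᵢ = 9×10⁻⁶×86×190 + 17.3×10⁻⁶×86×475 + 25.2×10⁻⁶×86×750 = 2.479 mm.
The walls prevent any net length change, so an axial force P (same in every segment) develops. Compatibility: P · Σ Lᵢ/(AᵢEᵢ) = δ_free.
The series flexibility is Σ Lᵢ/(AᵢEᵢ) = 190/(400×113×10³) + 475/(325×192×10³) + 750/(1250×44×10³) = 2.545×10⁻⁵ mm/N.
Hence P = δ_free / Σ(L/AE) = 2.479/2.545×10⁻⁵ = 97.41 kN (tensile).
σ_{stainless steel} = P / A = 97410 / 325 = 299.7 MPa.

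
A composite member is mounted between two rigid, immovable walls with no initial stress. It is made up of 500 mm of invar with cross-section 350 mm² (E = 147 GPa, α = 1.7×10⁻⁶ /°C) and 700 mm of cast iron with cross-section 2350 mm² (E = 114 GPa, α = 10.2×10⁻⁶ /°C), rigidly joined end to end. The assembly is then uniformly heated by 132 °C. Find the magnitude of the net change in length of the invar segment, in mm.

|ΔL| ≈ 0.719 mm

If the supports were absent, the total length change would be Σ αᵢΔT Lᵢ = 1.7×10⁻⁶×132×500 + 10.2×10⁻⁶×132×700 = 1.055 mm.
The walls prevent any net length change, so an axial force P (same in every segment) develops. Compatibility: P · Σ Lᵢ/(AᵢEᵢ) = δ_free.
The series flexibility is Σ Lᵢ/(AᵢEᵢ) = 500/(350×147×10³) + 700/(2350×114×10³) = 1.233×10⁻⁵ mm/N.
P = 1.055 / 1.233×10⁻⁵ = 85530 N = 85.53 kN, compressive.
For the invar segment, free thermal change = 1.7×10⁻⁶×132×500 = 0.1122 mm and elastic change from P = 85530×500/(350×147×10³) = 0.8312 mm; these oppose, so the net change is 0.719 mm (segment shortens).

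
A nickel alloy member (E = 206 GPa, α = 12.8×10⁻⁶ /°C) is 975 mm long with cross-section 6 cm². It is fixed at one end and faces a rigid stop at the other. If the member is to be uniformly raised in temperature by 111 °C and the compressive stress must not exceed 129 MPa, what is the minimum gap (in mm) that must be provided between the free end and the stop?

g ≈ 0.775 mm

With no wall the member would lengthen by αΔT L = 12.8×10⁻⁶ × 111 × 975 = 1.385 mm.
At the allowable stress the elastic shortening the wall may impose is σL/E = 129 × 975 / (206×10³) = 0.6106 mm.
The gap must absorb the remainder: g_min = 1.385 − 0.6106 = 0.7747 mm.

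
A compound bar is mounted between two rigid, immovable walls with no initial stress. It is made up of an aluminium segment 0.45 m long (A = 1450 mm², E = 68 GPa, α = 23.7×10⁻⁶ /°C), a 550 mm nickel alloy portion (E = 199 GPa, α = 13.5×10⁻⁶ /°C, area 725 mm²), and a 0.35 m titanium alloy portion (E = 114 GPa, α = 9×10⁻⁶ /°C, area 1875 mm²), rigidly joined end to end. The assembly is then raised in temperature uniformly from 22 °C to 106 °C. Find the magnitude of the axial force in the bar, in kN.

P ≈ 178 kN (compressive)

Free thermal expansion of the whole bar: Σ αᵢΔT Lᵢ = 23.7×10⁻⁶×84×450 + 13.5×10⁻⁶×84×550 + 9×10⁻⁶×84×350 = 1.784 mm.
Since the ends are fixed, an axial force P builds up, equal in every segment, with P · Σ Lᵢ/(AᵢEᵢ) = δ_free.
Σ Lᵢ/(AᵢEᵢ) = 450/(1450×68×10³) + 550/(725×199×10³) + 350/(1875×114×10³) = 1.001×10⁻⁵ mm/N.
So P = 1.784 / 1.001×10⁻⁵ = 178.2 kN, compressive.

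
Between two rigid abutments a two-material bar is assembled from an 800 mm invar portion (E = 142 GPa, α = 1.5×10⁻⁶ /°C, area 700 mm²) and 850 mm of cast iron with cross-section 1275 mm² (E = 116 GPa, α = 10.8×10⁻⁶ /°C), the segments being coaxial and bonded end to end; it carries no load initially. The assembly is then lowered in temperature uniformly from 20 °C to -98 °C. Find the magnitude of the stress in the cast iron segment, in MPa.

If the supports were absent, the total length change would be Σ αᵢΔT Lᵢ = 1.5×10⁻⁶×118×800 + 10.8×10⁻⁶×118×850 = 1.225 mm.
The walls prevent any net length change, so an axial force P (same in every segment) develops. Compatibility: P · Σ Lᵢ/(AᵢEᵢ) = δ_free.
The series flexibility is Σ Lᵢ/(AᵢEᵢ) = 800/(700×142×10³) + 850/(1275×116×10³) = 1.38×10⁻⁵ mm/N.
P = 1.225 / 1.38×10⁻⁵ = 88790 N = 88.79 kN, tensile.
σ_{cast iron} = P / A = 88790 / 1275 = 69.64 MPa.

σ ≈ 69.6 MPa (tensile)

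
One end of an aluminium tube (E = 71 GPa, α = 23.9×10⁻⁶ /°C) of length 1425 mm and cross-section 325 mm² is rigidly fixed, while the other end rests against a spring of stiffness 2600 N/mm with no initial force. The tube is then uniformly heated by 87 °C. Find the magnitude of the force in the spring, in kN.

Free thermal expansion: δ_free = αΔT L = 23.9×10⁻⁶ × 87 × 1425 = 2.963 mm.
With a force P in the spring, the elastic change of the tube is PL/(AE) and that of the spring is P/k; compatibility requires their sum to equal δ_free.
So P = δ_free / [L/(AE) + 1/k] = 2.963 / [ 1425/(325×71×10³) + 1/(2600) ].
P = 2.963 / 0.0004464 = 6638 N.

P ≈ 6.64 kN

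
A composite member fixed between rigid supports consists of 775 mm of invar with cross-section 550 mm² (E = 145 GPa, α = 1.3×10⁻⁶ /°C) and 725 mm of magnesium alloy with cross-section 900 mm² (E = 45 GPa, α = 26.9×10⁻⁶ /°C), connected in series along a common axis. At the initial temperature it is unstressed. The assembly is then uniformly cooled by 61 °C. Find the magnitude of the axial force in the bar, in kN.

P ≈ 45.3 kN (tensile)

With the walls removed the bar would change length by δ_free = Σ αᵢΔT Lᵢ = 1.3×10⁻⁶×61×775 + 26.9×10⁻⁶×61×725 = 1.251 mm.
Since the ends are fixed, an axial force P builds up, equal in every segment, with P · Σ Lᵢ/(AᵢEᵢ) = δ_free.
The series flexibility is Σ Lᵢ/(AᵢEᵢ) = 775/(550×145×10³) + 725/(900×45×10³) = 2.762×10⁻⁵ mm/N.
Hence P = δ_free / Σ(L/AE) = 1.251/2.762×10⁻⁵ = 45.3 kN (tensile).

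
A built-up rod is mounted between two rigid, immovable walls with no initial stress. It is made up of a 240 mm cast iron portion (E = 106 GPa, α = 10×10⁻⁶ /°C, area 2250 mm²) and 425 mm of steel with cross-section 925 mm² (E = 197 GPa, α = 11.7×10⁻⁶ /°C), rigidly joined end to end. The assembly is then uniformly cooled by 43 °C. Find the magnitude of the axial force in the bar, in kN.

P ≈ 95 kN (tensile)

Free thermal contraction of the whole bar: Σ αᵢΔT Lᵢ = 10×10⁻⁶×43×240 + 11.7×10⁻⁶×43×425 = 0.317 mm.
Since the ends are fixed, an axial force P builds up, equal in every segment, with P · Σ Lᵢ/(AᵢEᵢ) = δ_free.
The series flexibility is Σ Lᵢ/(AᵢEᵢ) = 240/(2250×106×10³) + 425/(925×197×10³) = 3.339×10⁻⁶ mm/N.
Hence P = δ_free / Σ(L/AE) = 0.317/3.339×10⁻⁶ = 94.96 kN (tensile).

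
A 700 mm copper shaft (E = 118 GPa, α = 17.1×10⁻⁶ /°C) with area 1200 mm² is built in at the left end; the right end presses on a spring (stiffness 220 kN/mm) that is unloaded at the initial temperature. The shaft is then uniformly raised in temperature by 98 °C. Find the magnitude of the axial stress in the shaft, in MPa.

The unrestrained thermal change is αΔT L = 17.1×10⁻⁶ × 98 × 700 = 1.173 mm.
With a force P in the spring, the elastic change of the shaft is PL/(AE) and that of the spring is P/k; compatibility requires their sum to equal δ_free.
So P = δ_free / [L/(AE) + 1/k] = 1.173 / [ 700/(1200×118×10³) + 1/(220×10³) ].
P = 1.173 / 9.489×10⁻⁶ = 123600 N.
σ = P/A = 123600/1200 = 103 MPa.

σ ≈ 103 MPa (compressive)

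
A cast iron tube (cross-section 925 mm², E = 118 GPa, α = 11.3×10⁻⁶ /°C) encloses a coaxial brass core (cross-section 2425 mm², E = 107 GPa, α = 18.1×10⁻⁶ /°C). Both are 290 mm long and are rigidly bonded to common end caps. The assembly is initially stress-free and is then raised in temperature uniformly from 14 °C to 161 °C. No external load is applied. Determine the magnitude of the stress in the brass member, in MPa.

σ ≈ 31.7 MPa (compressive)

Both members must finish at the same length. With the larger α, the brass tends to over-expand; the plates restrain it, putting the brass in compression and the cast iron in tension. With no external load the two internal forces are equal and opposite, magnitude P.
Setting the final lengths equal and cancelling L: (α₁ − α₂)ΔT = P/(A₁E₁) + P/(A₂E₂).
|α₁ − α₂|·ΔT = 6.8×10⁻⁶ × 147 = 0.0009996.
1/(A₁E₁) + 1/(A₂E₂) = 1/(925×118×10³) + 1/(2425×107×10³) = 1.302×10⁻⁸ N⁻¹.
So P = 0.0009996 / 1.302×10⁻⁸ = 76.8 kN.
σ_{brass} = P/A₂ = 76800/2425 = 31.67 MPa, compressive.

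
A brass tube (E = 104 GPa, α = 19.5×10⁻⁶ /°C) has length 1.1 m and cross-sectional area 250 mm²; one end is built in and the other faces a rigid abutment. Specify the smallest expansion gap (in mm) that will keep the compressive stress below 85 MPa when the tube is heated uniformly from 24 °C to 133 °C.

g ≈ 1.44 mm

With no wall the tube would lengthen by αΔT L = 19.5×10⁻⁶ × 109 × 1100 = 2.338 mm.
At the allowable stress the elastic shortening the wall may impose is σL/E = 85 × 1100 / (104×10³) = 0.899 mm.
The gap must absorb the remainder: g_min = 2.338 − 0.899 = 1.439 mm.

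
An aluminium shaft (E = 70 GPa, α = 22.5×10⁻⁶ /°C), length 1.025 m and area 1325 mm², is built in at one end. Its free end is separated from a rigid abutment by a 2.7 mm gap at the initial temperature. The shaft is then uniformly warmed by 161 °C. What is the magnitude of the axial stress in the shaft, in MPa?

Unrestrained expansion: δ_free = αΔT L = 22.5×10⁻⁶ × 161 × 1025 = 3.713 mm.
After closing the 2.7 mm clearance, 3.713 − 2.7 = 1.013 mm of expansion remains to be suppressed by the wall.
Compatibility: PL/(AE) = 1.013 mm, so σ = P/A = E × (1.013/1025) = 69.18 MPa.

σ ≈ 69.2 MPa (compressive)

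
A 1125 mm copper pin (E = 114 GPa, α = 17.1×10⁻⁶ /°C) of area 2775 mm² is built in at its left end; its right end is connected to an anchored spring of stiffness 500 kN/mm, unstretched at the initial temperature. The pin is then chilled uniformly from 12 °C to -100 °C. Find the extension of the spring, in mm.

If the spring were absent the pin would shorten by αΔT L = 17.1×10⁻⁶ × 112 × 1125 = 2.155 mm.
Let P be the tensile force in the spring. The pin extends elastically by PL/(AE) and the spring stretches by P/k; together these equal δ_free.
So P = δ_free / [L/(AE) + 1/k] = 2.155 / [ 1125/(2775×114×10³) + 1/(500×10³) ].
P = 2.155 / 5.556×10⁻⁶ = 387800 N.
Spring extension = P/k = 387800/(500×10³) = 0.7756 mm.

δ ≈ 0.776 mm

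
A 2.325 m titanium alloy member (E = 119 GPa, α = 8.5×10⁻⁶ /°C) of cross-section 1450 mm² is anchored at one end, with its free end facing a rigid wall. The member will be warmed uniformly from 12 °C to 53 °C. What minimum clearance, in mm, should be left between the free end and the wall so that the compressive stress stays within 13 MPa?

With no wall the member would lengthen by αΔT L = 8.5×10⁻⁶ × 41 × 2325 = 0.8103 mm.
At the allowable stress the elastic shortening the wall may impose is σL/E = 13 × 2325 / (119×10³) = 0.254 mm.
So the gap has to take up the difference, g_min = δ_free − σL/E = 0.8103 − 0.254 = 0.5563 mm.

g ≈ 0.556 mm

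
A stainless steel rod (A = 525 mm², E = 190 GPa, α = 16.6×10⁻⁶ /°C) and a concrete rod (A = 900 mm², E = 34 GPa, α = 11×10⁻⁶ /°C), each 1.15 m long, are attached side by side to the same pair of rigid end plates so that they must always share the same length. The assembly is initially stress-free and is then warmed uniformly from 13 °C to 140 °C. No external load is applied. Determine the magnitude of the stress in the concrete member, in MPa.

σ ≈ 18.5 MPa (tensile)

Both members must finish at the same length. With the larger α, the stainless steel tends to over-expand; the plates restrain it, putting the stainless steel in compression and the concrete in tension. With no external load the two internal forces are equal and opposite, magnitude P.
Setting the final lengths equal and cancelling L: (α₁ − α₂)ΔT = P/(A₁E₁) + P/(A₂E₂).
|α₁ − α₂|·ΔT = 5.6×10⁻⁶ × 127 = 0.0007112.
1/(A₁E₁) + 1/(A₂E₂) = 1/(525×190×10³) + 1/(900×34×10³) = 4.27×10⁻⁸ N⁻¹.
P = 0.0007112 / 4.27×10⁻⁸ = 16650 N = 16.65 kN.
σ_{concrete} = P/A₂ = 16650/900 = 18.5 MPa, tensile.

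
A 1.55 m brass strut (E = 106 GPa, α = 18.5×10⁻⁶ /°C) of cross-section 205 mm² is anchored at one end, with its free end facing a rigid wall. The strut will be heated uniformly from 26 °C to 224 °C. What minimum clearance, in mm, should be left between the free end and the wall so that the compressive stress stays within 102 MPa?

g ≈ 4.19 mm

Free expansion if unrestrained: δ_free = αΔT L = 18.5×10⁻⁶ × 198 × 1550 = 5.678 mm.
A stress of 102 MPa corresponds to the wall pushing the strut back by σL/E = 102×1550/(106×10³) = 1.492 mm.
So the gap has to take up the difference, g_min = δ_free − σL/E = 5.678 − 1.492 = 4.186 mm.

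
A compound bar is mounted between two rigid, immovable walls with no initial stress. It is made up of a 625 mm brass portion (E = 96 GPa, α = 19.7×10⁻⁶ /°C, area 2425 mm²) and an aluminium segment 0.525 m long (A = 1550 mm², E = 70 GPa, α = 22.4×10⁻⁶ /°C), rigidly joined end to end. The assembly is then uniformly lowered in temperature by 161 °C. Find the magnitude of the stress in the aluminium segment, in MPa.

σ ≈ 332 MPa (tensile)

With the walls removed the bar would change length by δ_free = Σ αᵢΔT Lᵢ = 19.7×10⁻⁶×161×625 + 22.4×10⁻⁶×161×525 = 3.876 mm.
The walls prevent any net length change, so an axial force P (same in every segment) develops. Compatibility: P · Σ Lᵢ/(AᵢEᵢ) = δ_free.
Σ Lᵢ/(AᵢEᵢ) = 625/(2425×96×10³) + 525/(1550×70×10³) = 7.523×10⁻⁶ mm/N.
Hence P = δ_free / Σ(L/AE) = 3.876/7.523×10⁻⁶ = 515.1 kN (tensile).
σ_{aluminium} = P / A = 515100 / 1550 = 332.4 MPa.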